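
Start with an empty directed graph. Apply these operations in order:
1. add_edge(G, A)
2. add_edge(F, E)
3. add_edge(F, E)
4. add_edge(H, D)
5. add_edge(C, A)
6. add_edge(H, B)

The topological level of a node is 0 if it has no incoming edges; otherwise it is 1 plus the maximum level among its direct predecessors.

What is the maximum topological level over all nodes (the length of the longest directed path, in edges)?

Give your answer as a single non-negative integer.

Op 1: add_edge(G, A). Edges now: 1
Op 2: add_edge(F, E). Edges now: 2
Op 3: add_edge(F, E) (duplicate, no change). Edges now: 2
Op 4: add_edge(H, D). Edges now: 3
Op 5: add_edge(C, A). Edges now: 4
Op 6: add_edge(H, B). Edges now: 5
Compute levels (Kahn BFS):
  sources (in-degree 0): C, F, G, H
  process C: level=0
    C->A: in-degree(A)=1, level(A)>=1
  process F: level=0
    F->E: in-degree(E)=0, level(E)=1, enqueue
  process G: level=0
    G->A: in-degree(A)=0, level(A)=1, enqueue
  process H: level=0
    H->B: in-degree(B)=0, level(B)=1, enqueue
    H->D: in-degree(D)=0, level(D)=1, enqueue
  process E: level=1
  process A: level=1
  process B: level=1
  process D: level=1
All levels: A:1, B:1, C:0, D:1, E:1, F:0, G:0, H:0
max level = 1

Answer: 1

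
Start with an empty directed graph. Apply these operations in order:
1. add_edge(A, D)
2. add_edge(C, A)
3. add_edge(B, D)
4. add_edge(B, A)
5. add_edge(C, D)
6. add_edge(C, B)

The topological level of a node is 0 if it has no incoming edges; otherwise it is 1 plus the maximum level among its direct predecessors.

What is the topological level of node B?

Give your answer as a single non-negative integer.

Answer: 1

Derivation:
Op 1: add_edge(A, D). Edges now: 1
Op 2: add_edge(C, A). Edges now: 2
Op 3: add_edge(B, D). Edges now: 3
Op 4: add_edge(B, A). Edges now: 4
Op 5: add_edge(C, D). Edges now: 5
Op 6: add_edge(C, B). Edges now: 6
Compute levels (Kahn BFS):
  sources (in-degree 0): C
  process C: level=0
    C->A: in-degree(A)=1, level(A)>=1
    C->B: in-degree(B)=0, level(B)=1, enqueue
    C->D: in-degree(D)=2, level(D)>=1
  process B: level=1
    B->A: in-degree(A)=0, level(A)=2, enqueue
    B->D: in-degree(D)=1, level(D)>=2
  process A: level=2
    A->D: in-degree(D)=0, level(D)=3, enqueue
  process D: level=3
All levels: A:2, B:1, C:0, D:3
level(B) = 1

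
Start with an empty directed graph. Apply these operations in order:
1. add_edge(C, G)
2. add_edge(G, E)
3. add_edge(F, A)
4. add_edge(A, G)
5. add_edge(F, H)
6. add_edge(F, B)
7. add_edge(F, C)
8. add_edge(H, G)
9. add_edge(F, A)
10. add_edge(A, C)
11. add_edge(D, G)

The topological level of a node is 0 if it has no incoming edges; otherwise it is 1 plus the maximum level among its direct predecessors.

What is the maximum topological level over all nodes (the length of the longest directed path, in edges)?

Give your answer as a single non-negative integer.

Answer: 4

Derivation:
Op 1: add_edge(C, G). Edges now: 1
Op 2: add_edge(G, E). Edges now: 2
Op 3: add_edge(F, A). Edges now: 3
Op 4: add_edge(A, G). Edges now: 4
Op 5: add_edge(F, H). Edges now: 5
Op 6: add_edge(F, B). Edges now: 6
Op 7: add_edge(F, C). Edges now: 7
Op 8: add_edge(H, G). Edges now: 8
Op 9: add_edge(F, A) (duplicate, no change). Edges now: 8
Op 10: add_edge(A, C). Edges now: 9
Op 11: add_edge(D, G). Edges now: 10
Compute levels (Kahn BFS):
  sources (in-degree 0): D, F
  process D: level=0
    D->G: in-degree(G)=3, level(G)>=1
  process F: level=0
    F->A: in-degree(A)=0, level(A)=1, enqueue
    F->B: in-degree(B)=0, level(B)=1, enqueue
    F->C: in-degree(C)=1, level(C)>=1
    F->H: in-degree(H)=0, level(H)=1, enqueue
  process A: level=1
    A->C: in-degree(C)=0, level(C)=2, enqueue
    A->G: in-degree(G)=2, level(G)>=2
  process B: level=1
  process H: level=1
    H->G: in-degree(G)=1, level(G)>=2
  process C: level=2
    C->G: in-degree(G)=0, level(G)=3, enqueue
  process G: level=3
    G->E: in-degree(E)=0, level(E)=4, enqueue
  process E: level=4
All levels: A:1, B:1, C:2, D:0, E:4, F:0, G:3, H:1
max level = 4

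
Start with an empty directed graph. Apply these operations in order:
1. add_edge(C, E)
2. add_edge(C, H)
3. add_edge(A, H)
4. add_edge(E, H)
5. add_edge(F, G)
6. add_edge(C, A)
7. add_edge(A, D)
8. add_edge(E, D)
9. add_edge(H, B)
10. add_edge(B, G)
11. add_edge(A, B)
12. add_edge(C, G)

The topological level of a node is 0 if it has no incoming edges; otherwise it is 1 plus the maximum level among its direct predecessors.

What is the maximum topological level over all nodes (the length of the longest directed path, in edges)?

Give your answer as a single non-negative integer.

Answer: 4

Derivation:
Op 1: add_edge(C, E). Edges now: 1
Op 2: add_edge(C, H). Edges now: 2
Op 3: add_edge(A, H). Edges now: 3
Op 4: add_edge(E, H). Edges now: 4
Op 5: add_edge(F, G). Edges now: 5
Op 6: add_edge(C, A). Edges now: 6
Op 7: add_edge(A, D). Edges now: 7
Op 8: add_edge(E, D). Edges now: 8
Op 9: add_edge(H, B). Edges now: 9
Op 10: add_edge(B, G). Edges now: 10
Op 11: add_edge(A, B). Edges now: 11
Op 12: add_edge(C, G). Edges now: 12
Compute levels (Kahn BFS):
  sources (in-degree 0): C, F
  process C: level=0
    C->A: in-degree(A)=0, level(A)=1, enqueue
    C->E: in-degree(E)=0, level(E)=1, enqueue
    C->G: in-degree(G)=2, level(G)>=1
    C->H: in-degree(H)=2, level(H)>=1
  process F: level=0
    F->G: in-degree(G)=1, level(G)>=1
  process A: level=1
    A->B: in-degree(B)=1, level(B)>=2
    A->D: in-degree(D)=1, level(D)>=2
    A->H: in-degree(H)=1, level(H)>=2
  process E: level=1
    E->D: in-degree(D)=0, level(D)=2, enqueue
    E->H: in-degree(H)=0, level(H)=2, enqueue
  process D: level=2
  process H: level=2
    H->B: in-degree(B)=0, level(B)=3, enqueue
  process B: level=3
    B->G: in-degree(G)=0, level(G)=4, enqueue
  process G: level=4
All levels: A:1, B:3, C:0, D:2, E:1, F:0, G:4, H:2
max level = 4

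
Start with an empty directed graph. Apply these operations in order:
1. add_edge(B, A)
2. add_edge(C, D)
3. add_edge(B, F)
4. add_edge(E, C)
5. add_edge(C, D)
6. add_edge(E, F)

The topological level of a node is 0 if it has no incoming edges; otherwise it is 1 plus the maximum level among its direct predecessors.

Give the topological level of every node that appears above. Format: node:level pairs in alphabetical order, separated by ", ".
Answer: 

Answer: A:1, B:0, C:1, D:2, E:0, F:1

Derivation:
Op 1: add_edge(B, A). Edges now: 1
Op 2: add_edge(C, D). Edges now: 2
Op 3: add_edge(B, F). Edges now: 3
Op 4: add_edge(E, C). Edges now: 4
Op 5: add_edge(C, D) (duplicate, no change). Edges now: 4
Op 6: add_edge(E, F). Edges now: 5
Compute levels (Kahn BFS):
  sources (in-degree 0): B, E
  process B: level=0
    B->A: in-degree(A)=0, level(A)=1, enqueue
    B->F: in-degree(F)=1, level(F)>=1
  process E: level=0
    E->C: in-degree(C)=0, level(C)=1, enqueue
    E->F: in-degree(F)=0, level(F)=1, enqueue
  process A: level=1
  process C: level=1
    C->D: in-degree(D)=0, level(D)=2, enqueue
  process F: level=1
  process D: level=2
All levels: A:1, B:0, C:1, D:2, E:0, F:1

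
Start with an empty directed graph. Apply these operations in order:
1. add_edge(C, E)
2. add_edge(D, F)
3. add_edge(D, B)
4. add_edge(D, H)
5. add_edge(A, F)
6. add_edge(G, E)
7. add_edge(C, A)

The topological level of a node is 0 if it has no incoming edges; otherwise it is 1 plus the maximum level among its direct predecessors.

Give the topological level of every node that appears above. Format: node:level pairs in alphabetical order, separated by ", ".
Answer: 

Answer: A:1, B:1, C:0, D:0, E:1, F:2, G:0, H:1

Derivation:
Op 1: add_edge(C, E). Edges now: 1
Op 2: add_edge(D, F). Edges now: 2
Op 3: add_edge(D, B). Edges now: 3
Op 4: add_edge(D, H). Edges now: 4
Op 5: add_edge(A, F). Edges now: 5
Op 6: add_edge(G, E). Edges now: 6
Op 7: add_edge(C, A). Edges now: 7
Compute levels (Kahn BFS):
  sources (in-degree 0): C, D, G
  process C: level=0
    C->A: in-degree(A)=0, level(A)=1, enqueue
    C->E: in-degree(E)=1, level(E)>=1
  process D: level=0
    D->B: in-degree(B)=0, level(B)=1, enqueue
    D->F: in-degree(F)=1, level(F)>=1
    D->H: in-degree(H)=0, level(H)=1, enqueue
  process G: level=0
    G->E: in-degree(E)=0, level(E)=1, enqueue
  process A: level=1
    A->F: in-degree(F)=0, level(F)=2, enqueue
  process B: level=1
  process H: level=1
  process E: level=1
  process F: level=2
All levels: A:1, B:1, C:0, D:0, E:1, F:2, G:0, H:1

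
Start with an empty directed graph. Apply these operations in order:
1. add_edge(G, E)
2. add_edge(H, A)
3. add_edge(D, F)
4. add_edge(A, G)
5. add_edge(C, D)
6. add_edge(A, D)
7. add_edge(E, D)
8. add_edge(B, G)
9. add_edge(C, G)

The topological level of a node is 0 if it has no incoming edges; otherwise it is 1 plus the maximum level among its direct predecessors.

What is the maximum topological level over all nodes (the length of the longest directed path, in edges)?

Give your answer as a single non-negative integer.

Answer: 5

Derivation:
Op 1: add_edge(G, E). Edges now: 1
Op 2: add_edge(H, A). Edges now: 2
Op 3: add_edge(D, F). Edges now: 3
Op 4: add_edge(A, G). Edges now: 4
Op 5: add_edge(C, D). Edges now: 5
Op 6: add_edge(A, D). Edges now: 6
Op 7: add_edge(E, D). Edges now: 7
Op 8: add_edge(B, G). Edges now: 8
Op 9: add_edge(C, G). Edges now: 9
Compute levels (Kahn BFS):
  sources (in-degree 0): B, C, H
  process B: level=0
    B->G: in-degree(G)=2, level(G)>=1
  process C: level=0
    C->D: in-degree(D)=2, level(D)>=1
    C->G: in-degree(G)=1, level(G)>=1
  process H: level=0
    H->A: in-degree(A)=0, level(A)=1, enqueue
  process A: level=1
    A->D: in-degree(D)=1, level(D)>=2
    A->G: in-degree(G)=0, level(G)=2, enqueue
  process G: level=2
    G->E: in-degree(E)=0, level(E)=3, enqueue
  process E: level=3
    E->D: in-degree(D)=0, level(D)=4, enqueue
  process D: level=4
    D->F: in-degree(F)=0, level(F)=5, enqueue
  process F: level=5
All levels: A:1, B:0, C:0, D:4, E:3, F:5, G:2, H:0
max level = 5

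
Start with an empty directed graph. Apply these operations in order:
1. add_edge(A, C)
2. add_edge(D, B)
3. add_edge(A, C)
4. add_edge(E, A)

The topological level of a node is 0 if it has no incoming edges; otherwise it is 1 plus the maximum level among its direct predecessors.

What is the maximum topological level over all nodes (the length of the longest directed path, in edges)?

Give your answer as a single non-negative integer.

Op 1: add_edge(A, C). Edges now: 1
Op 2: add_edge(D, B). Edges now: 2
Op 3: add_edge(A, C) (duplicate, no change). Edges now: 2
Op 4: add_edge(E, A). Edges now: 3
Compute levels (Kahn BFS):
  sources (in-degree 0): D, E
  process D: level=0
    D->B: in-degree(B)=0, level(B)=1, enqueue
  process E: level=0
    E->A: in-degree(A)=0, level(A)=1, enqueue
  process B: level=1
  process A: level=1
    A->C: in-degree(C)=0, level(C)=2, enqueue
  process C: level=2
All levels: A:1, B:1, C:2, D:0, E:0
max level = 2

Answer: 2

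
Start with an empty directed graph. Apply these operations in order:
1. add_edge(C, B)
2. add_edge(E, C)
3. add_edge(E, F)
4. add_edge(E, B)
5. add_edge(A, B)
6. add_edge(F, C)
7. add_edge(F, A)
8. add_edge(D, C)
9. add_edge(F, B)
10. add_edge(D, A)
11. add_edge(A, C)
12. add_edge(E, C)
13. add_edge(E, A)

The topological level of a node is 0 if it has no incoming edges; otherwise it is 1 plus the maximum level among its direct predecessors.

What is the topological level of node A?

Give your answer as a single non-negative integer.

Answer: 2

Derivation:
Op 1: add_edge(C, B). Edges now: 1
Op 2: add_edge(E, C). Edges now: 2
Op 3: add_edge(E, F). Edges now: 3
Op 4: add_edge(E, B). Edges now: 4
Op 5: add_edge(A, B). Edges now: 5
Op 6: add_edge(F, C). Edges now: 6
Op 7: add_edge(F, A). Edges now: 7
Op 8: add_edge(D, C). Edges now: 8
Op 9: add_edge(F, B). Edges now: 9
Op 10: add_edge(D, A). Edges now: 10
Op 11: add_edge(A, C). Edges now: 11
Op 12: add_edge(E, C) (duplicate, no change). Edges now: 11
Op 13: add_edge(E, A). Edges now: 12
Compute levels (Kahn BFS):
  sources (in-degree 0): D, E
  process D: level=0
    D->A: in-degree(A)=2, level(A)>=1
    D->C: in-degree(C)=3, level(C)>=1
  process E: level=0
    E->A: in-degree(A)=1, level(A)>=1
    E->B: in-degree(B)=3, level(B)>=1
    E->C: in-degree(C)=2, level(C)>=1
    E->F: in-degree(F)=0, level(F)=1, enqueue
  process F: level=1
    F->A: in-degree(A)=0, level(A)=2, enqueue
    F->B: in-degree(B)=2, level(B)>=2
    F->C: in-degree(C)=1, level(C)>=2
  process A: level=2
    A->B: in-degree(B)=1, level(B)>=3
    A->C: in-degree(C)=0, level(C)=3, enqueue
  process C: level=3
    C->B: in-degree(B)=0, level(B)=4, enqueue
  process B: level=4
All levels: A:2, B:4, C:3, D:0, E:0, F:1
level(A) = 2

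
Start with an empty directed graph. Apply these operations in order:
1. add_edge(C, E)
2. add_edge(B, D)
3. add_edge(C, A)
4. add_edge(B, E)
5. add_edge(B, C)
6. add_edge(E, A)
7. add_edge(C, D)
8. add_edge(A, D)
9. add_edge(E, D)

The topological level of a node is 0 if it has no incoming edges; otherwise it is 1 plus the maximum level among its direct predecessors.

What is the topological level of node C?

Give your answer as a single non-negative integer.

Answer: 1

Derivation:
Op 1: add_edge(C, E). Edges now: 1
Op 2: add_edge(B, D). Edges now: 2
Op 3: add_edge(C, A). Edges now: 3
Op 4: add_edge(B, E). Edges now: 4
Op 5: add_edge(B, C). Edges now: 5
Op 6: add_edge(E, A). Edges now: 6
Op 7: add_edge(C, D). Edges now: 7
Op 8: add_edge(A, D). Edges now: 8
Op 9: add_edge(E, D). Edges now: 9
Compute levels (Kahn BFS):
  sources (in-degree 0): B
  process B: level=0
    B->C: in-degree(C)=0, level(C)=1, enqueue
    B->D: in-degree(D)=3, level(D)>=1
    B->E: in-degree(E)=1, level(E)>=1
  process C: level=1
    C->A: in-degree(A)=1, level(A)>=2
    C->D: in-degree(D)=2, level(D)>=2
    C->E: in-degree(E)=0, level(E)=2, enqueue
  process E: level=2
    E->A: in-degree(A)=0, level(A)=3, enqueue
    E->D: in-degree(D)=1, level(D)>=3
  process A: level=3
    A->D: in-degree(D)=0, level(D)=4, enqueue
  process D: level=4
All levels: A:3, B:0, C:1, D:4, E:2
level(C) = 1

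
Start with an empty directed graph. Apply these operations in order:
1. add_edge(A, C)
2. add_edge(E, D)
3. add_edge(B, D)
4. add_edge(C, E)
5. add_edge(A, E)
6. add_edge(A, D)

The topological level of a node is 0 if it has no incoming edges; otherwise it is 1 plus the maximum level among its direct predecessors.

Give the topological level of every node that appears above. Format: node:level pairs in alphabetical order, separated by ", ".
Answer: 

Answer: A:0, B:0, C:1, D:3, E:2

Derivation:
Op 1: add_edge(A, C). Edges now: 1
Op 2: add_edge(E, D). Edges now: 2
Op 3: add_edge(B, D). Edges now: 3
Op 4: add_edge(C, E). Edges now: 4
Op 5: add_edge(A, E). Edges now: 5
Op 6: add_edge(A, D). Edges now: 6
Compute levels (Kahn BFS):
  sources (in-degree 0): A, B
  process A: level=0
    A->C: in-degree(C)=0, level(C)=1, enqueue
    A->D: in-degree(D)=2, level(D)>=1
    A->E: in-degree(E)=1, level(E)>=1
  process B: level=0
    B->D: in-degree(D)=1, level(D)>=1
  process C: level=1
    C->E: in-degree(E)=0, level(E)=2, enqueue
  process E: level=2
    E->D: in-degree(D)=0, level(D)=3, enqueue
  process D: level=3
All levels: A:0, B:0, C:1, D:3, E:2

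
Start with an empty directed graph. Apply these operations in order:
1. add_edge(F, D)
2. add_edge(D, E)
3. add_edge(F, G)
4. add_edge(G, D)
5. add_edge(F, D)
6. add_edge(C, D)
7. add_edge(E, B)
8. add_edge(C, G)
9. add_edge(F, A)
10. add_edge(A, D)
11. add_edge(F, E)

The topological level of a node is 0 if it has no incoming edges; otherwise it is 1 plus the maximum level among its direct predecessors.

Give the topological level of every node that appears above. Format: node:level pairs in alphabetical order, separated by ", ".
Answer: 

Answer: A:1, B:4, C:0, D:2, E:3, F:0, G:1

Derivation:
Op 1: add_edge(F, D). Edges now: 1
Op 2: add_edge(D, E). Edges now: 2
Op 3: add_edge(F, G). Edges now: 3
Op 4: add_edge(G, D). Edges now: 4
Op 5: add_edge(F, D) (duplicate, no change). Edges now: 4
Op 6: add_edge(C, D). Edges now: 5
Op 7: add_edge(E, B). Edges now: 6
Op 8: add_edge(C, G). Edges now: 7
Op 9: add_edge(F, A). Edges now: 8
Op 10: add_edge(A, D). Edges now: 9
Op 11: add_edge(F, E). Edges now: 10
Compute levels (Kahn BFS):
  sources (in-degree 0): C, F
  process C: level=0
    C->D: in-degree(D)=3, level(D)>=1
    C->G: in-degree(G)=1, level(G)>=1
  process F: level=0
    F->A: in-degree(A)=0, level(A)=1, enqueue
    F->D: in-degree(D)=2, level(D)>=1
    F->E: in-degree(E)=1, level(E)>=1
    F->G: in-degree(G)=0, level(G)=1, enqueue
  process A: level=1
    A->D: in-degree(D)=1, level(D)>=2
  process G: level=1
    G->D: in-degree(D)=0, level(D)=2, enqueue
  process D: level=2
    D->E: in-degree(E)=0, level(E)=3, enqueue
  process E: level=3
    E->B: in-degree(B)=0, level(B)=4, enqueue
  process B: level=4
All levels: A:1, B:4, C:0, D:2, E:3, F:0, G:1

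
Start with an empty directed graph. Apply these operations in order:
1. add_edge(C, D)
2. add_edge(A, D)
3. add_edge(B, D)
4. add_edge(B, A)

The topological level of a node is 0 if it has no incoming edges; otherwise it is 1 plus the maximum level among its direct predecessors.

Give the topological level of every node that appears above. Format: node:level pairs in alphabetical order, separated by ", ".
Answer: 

Answer: A:1, B:0, C:0, D:2

Derivation:
Op 1: add_edge(C, D). Edges now: 1
Op 2: add_edge(A, D). Edges now: 2
Op 3: add_edge(B, D). Edges now: 3
Op 4: add_edge(B, A). Edges now: 4
Compute levels (Kahn BFS):
  sources (in-degree 0): B, C
  process B: level=0
    B->A: in-degree(A)=0, level(A)=1, enqueue
    B->D: in-degree(D)=2, level(D)>=1
  process C: level=0
    C->D: in-degree(D)=1, level(D)>=1
  process A: level=1
    A->D: in-degree(D)=0, level(D)=2, enqueue
  process D: level=2
All levels: A:1, B:0, C:0, D:2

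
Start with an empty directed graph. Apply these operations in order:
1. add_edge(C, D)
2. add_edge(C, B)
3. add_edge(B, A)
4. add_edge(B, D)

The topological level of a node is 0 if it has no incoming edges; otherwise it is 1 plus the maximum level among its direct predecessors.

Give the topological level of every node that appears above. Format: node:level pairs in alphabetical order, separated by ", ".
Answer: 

Answer: A:2, B:1, C:0, D:2

Derivation:
Op 1: add_edge(C, D). Edges now: 1
Op 2: add_edge(C, B). Edges now: 2
Op 3: add_edge(B, A). Edges now: 3
Op 4: add_edge(B, D). Edges now: 4
Compute levels (Kahn BFS):
  sources (in-degree 0): C
  process C: level=0
    C->B: in-degree(B)=0, level(B)=1, enqueue
    C->D: in-degree(D)=1, level(D)>=1
  process B: level=1
    B->A: in-degree(A)=0, level(A)=2, enqueue
    B->D: in-degree(D)=0, level(D)=2, enqueue
  process A: level=2
  process D: level=2
All levels: A:2, B:1, C:0, D:2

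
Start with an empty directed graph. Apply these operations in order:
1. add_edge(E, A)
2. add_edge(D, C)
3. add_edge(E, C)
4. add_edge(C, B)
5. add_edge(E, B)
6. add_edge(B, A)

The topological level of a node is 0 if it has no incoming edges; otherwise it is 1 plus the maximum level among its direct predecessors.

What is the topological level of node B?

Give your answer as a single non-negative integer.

Answer: 2

Derivation:
Op 1: add_edge(E, A). Edges now: 1
Op 2: add_edge(D, C). Edges now: 2
Op 3: add_edge(E, C). Edges now: 3
Op 4: add_edge(C, B). Edges now: 4
Op 5: add_edge(E, B). Edges now: 5
Op 6: add_edge(B, A). Edges now: 6
Compute levels (Kahn BFS):
  sources (in-degree 0): D, E
  process D: level=0
    D->C: in-degree(C)=1, level(C)>=1
  process E: level=0
    E->A: in-degree(A)=1, level(A)>=1
    E->B: in-degree(B)=1, level(B)>=1
    E->C: in-degree(C)=0, level(C)=1, enqueue
  process C: level=1
    C->B: in-degree(B)=0, level(B)=2, enqueue
  process B: level=2
    B->A: in-degree(A)=0, level(A)=3, enqueue
  process A: level=3
All levels: A:3, B:2, C:1, D:0, E:0
level(B) = 2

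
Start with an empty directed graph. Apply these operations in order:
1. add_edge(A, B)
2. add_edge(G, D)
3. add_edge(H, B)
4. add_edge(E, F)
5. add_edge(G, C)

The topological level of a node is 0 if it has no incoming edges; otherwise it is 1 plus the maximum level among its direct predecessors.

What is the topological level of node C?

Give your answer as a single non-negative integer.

Op 1: add_edge(A, B). Edges now: 1
Op 2: add_edge(G, D). Edges now: 2
Op 3: add_edge(H, B). Edges now: 3
Op 4: add_edge(E, F). Edges now: 4
Op 5: add_edge(G, C). Edges now: 5
Compute levels (Kahn BFS):
  sources (in-degree 0): A, E, G, H
  process A: level=0
    A->B: in-degree(B)=1, level(B)>=1
  process E: level=0
    E->F: in-degree(F)=0, level(F)=1, enqueue
  process G: level=0
    G->C: in-degree(C)=0, level(C)=1, enqueue
    G->D: in-degree(D)=0, level(D)=1, enqueue
  process H: level=0
    H->B: in-degree(B)=0, level(B)=1, enqueue
  process F: level=1
  process C: level=1
  process D: level=1
  process B: level=1
All levels: A:0, B:1, C:1, D:1, E:0, F:1, G:0, H:0
level(C) = 1

Answer: 1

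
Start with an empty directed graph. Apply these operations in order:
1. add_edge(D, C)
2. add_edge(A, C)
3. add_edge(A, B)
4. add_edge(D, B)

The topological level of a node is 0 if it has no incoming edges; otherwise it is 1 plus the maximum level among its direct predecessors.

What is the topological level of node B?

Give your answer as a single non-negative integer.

Answer: 1

Derivation:
Op 1: add_edge(D, C). Edges now: 1
Op 2: add_edge(A, C). Edges now: 2
Op 3: add_edge(A, B). Edges now: 3
Op 4: add_edge(D, B). Edges now: 4
Compute levels (Kahn BFS):
  sources (in-degree 0): A, D
  process A: level=0
    A->B: in-degree(B)=1, level(B)>=1
    A->C: in-degree(C)=1, level(C)>=1
  process D: level=0
    D->B: in-degree(B)=0, level(B)=1, enqueue
    D->C: in-degree(C)=0, level(C)=1, enqueue
  process B: level=1
  process C: level=1
All levels: A:0, B:1, C:1, D:0
level(B) = 1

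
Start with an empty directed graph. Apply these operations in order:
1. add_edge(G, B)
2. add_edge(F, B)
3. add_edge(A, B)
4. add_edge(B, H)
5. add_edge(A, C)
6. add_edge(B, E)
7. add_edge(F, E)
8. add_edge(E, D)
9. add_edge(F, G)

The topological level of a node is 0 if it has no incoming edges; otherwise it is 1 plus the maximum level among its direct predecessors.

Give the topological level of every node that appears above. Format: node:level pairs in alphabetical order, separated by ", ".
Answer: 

Answer: A:0, B:2, C:1, D:4, E:3, F:0, G:1, H:3

Derivation:
Op 1: add_edge(G, B). Edges now: 1
Op 2: add_edge(F, B). Edges now: 2
Op 3: add_edge(A, B). Edges now: 3
Op 4: add_edge(B, H). Edges now: 4
Op 5: add_edge(A, C). Edges now: 5
Op 6: add_edge(B, E). Edges now: 6
Op 7: add_edge(F, E). Edges now: 7
Op 8: add_edge(E, D). Edges now: 8
Op 9: add_edge(F, G). Edges now: 9
Compute levels (Kahn BFS):
  sources (in-degree 0): A, F
  process A: level=0
    A->B: in-degree(B)=2, level(B)>=1
    A->C: in-degree(C)=0, level(C)=1, enqueue
  process F: level=0
    F->B: in-degree(B)=1, level(B)>=1
    F->E: in-degree(E)=1, level(E)>=1
    F->G: in-degree(G)=0, level(G)=1, enqueue
  process C: level=1
  process G: level=1
    G->B: in-degree(B)=0, level(B)=2, enqueue
  process B: level=2
    B->E: in-degree(E)=0, level(E)=3, enqueue
    B->H: in-degree(H)=0, level(H)=3, enqueue
  process E: level=3
    E->D: in-degree(D)=0, level(D)=4, enqueue
  process H: level=3
  process D: level=4
All levels: A:0, B:2, C:1, D:4, E:3, F:0, G:1, H:3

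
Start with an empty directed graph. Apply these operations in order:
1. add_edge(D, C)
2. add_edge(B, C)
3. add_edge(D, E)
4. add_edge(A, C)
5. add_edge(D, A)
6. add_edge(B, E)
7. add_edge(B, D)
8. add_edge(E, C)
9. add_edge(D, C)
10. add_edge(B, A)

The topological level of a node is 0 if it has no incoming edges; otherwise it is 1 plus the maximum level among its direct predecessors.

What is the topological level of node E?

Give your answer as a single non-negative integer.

Op 1: add_edge(D, C). Edges now: 1
Op 2: add_edge(B, C). Edges now: 2
Op 3: add_edge(D, E). Edges now: 3
Op 4: add_edge(A, C). Edges now: 4
Op 5: add_edge(D, A). Edges now: 5
Op 6: add_edge(B, E). Edges now: 6
Op 7: add_edge(B, D). Edges now: 7
Op 8: add_edge(E, C). Edges now: 8
Op 9: add_edge(D, C) (duplicate, no change). Edges now: 8
Op 10: add_edge(B, A). Edges now: 9
Compute levels (Kahn BFS):
  sources (in-degree 0): B
  process B: level=0
    B->A: in-degree(A)=1, level(A)>=1
    B->C: in-degree(C)=3, level(C)>=1
    B->D: in-degree(D)=0, level(D)=1, enqueue
    B->E: in-degree(E)=1, level(E)>=1
  process D: level=1
    D->A: in-degree(A)=0, level(A)=2, enqueue
    D->C: in-degree(C)=2, level(C)>=2
    D->E: in-degree(E)=0, level(E)=2, enqueue
  process A: level=2
    A->C: in-degree(C)=1, level(C)>=3
  process E: level=2
    E->C: in-degree(C)=0, level(C)=3, enqueue
  process C: level=3
All levels: A:2, B:0, C:3, D:1, E:2
level(E) = 2

Answer: 2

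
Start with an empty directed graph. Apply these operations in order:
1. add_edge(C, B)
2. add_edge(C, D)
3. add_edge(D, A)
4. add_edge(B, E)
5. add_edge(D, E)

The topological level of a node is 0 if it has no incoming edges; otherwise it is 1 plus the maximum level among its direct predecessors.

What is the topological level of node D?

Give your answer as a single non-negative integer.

Answer: 1

Derivation:
Op 1: add_edge(C, B). Edges now: 1
Op 2: add_edge(C, D). Edges now: 2
Op 3: add_edge(D, A). Edges now: 3
Op 4: add_edge(B, E). Edges now: 4
Op 5: add_edge(D, E). Edges now: 5
Compute levels (Kahn BFS):
  sources (in-degree 0): C
  process C: level=0
    C->B: in-degree(B)=0, level(B)=1, enqueue
    C->D: in-degree(D)=0, level(D)=1, enqueue
  process B: level=1
    B->E: in-degree(E)=1, level(E)>=2
  process D: level=1
    D->A: in-degree(A)=0, level(A)=2, enqueue
    D->E: in-degree(E)=0, level(E)=2, enqueue
  process A: level=2
  process E: level=2
All levels: A:2, B:1, C:0, D:1, E:2
level(D) = 1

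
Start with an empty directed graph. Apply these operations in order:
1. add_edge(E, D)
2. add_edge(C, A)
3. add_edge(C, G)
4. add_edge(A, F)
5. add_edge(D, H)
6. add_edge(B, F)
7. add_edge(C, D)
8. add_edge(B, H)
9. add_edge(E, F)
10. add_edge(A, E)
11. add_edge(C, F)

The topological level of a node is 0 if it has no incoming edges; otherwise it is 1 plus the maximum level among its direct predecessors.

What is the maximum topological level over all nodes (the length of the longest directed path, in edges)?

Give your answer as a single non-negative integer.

Op 1: add_edge(E, D). Edges now: 1
Op 2: add_edge(C, A). Edges now: 2
Op 3: add_edge(C, G). Edges now: 3
Op 4: add_edge(A, F). Edges now: 4
Op 5: add_edge(D, H). Edges now: 5
Op 6: add_edge(B, F). Edges now: 6
Op 7: add_edge(C, D). Edges now: 7
Op 8: add_edge(B, H). Edges now: 8
Op 9: add_edge(E, F). Edges now: 9
Op 10: add_edge(A, E). Edges now: 10
Op 11: add_edge(C, F). Edges now: 11
Compute levels (Kahn BFS):
  sources (in-degree 0): B, C
  process B: level=0
    B->F: in-degree(F)=3, level(F)>=1
    B->H: in-degree(H)=1, level(H)>=1
  process C: level=0
    C->A: in-degree(A)=0, level(A)=1, enqueue
    C->D: in-degree(D)=1, level(D)>=1
    C->F: in-degree(F)=2, level(F)>=1
    C->G: in-degree(G)=0, level(G)=1, enqueue
  process A: level=1
    A->E: in-degree(E)=0, level(E)=2, enqueue
    A->F: in-degree(F)=1, level(F)>=2
  process G: level=1
  process E: level=2
    E->D: in-degree(D)=0, level(D)=3, enqueue
    E->F: in-degree(F)=0, level(F)=3, enqueue
  process D: level=3
    D->H: in-degree(H)=0, level(H)=4, enqueue
  process F: level=3
  process H: level=4
All levels: A:1, B:0, C:0, D:3, E:2, F:3, G:1, H:4
max level = 4

Answer: 4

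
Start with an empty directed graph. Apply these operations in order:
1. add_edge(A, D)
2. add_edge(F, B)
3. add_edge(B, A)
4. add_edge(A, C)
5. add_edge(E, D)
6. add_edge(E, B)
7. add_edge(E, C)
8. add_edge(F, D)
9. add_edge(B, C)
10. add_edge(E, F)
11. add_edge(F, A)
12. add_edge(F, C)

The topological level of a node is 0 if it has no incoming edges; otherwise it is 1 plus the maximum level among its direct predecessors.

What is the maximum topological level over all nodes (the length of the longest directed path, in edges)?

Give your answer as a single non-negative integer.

Answer: 4

Derivation:
Op 1: add_edge(A, D). Edges now: 1
Op 2: add_edge(F, B). Edges now: 2
Op 3: add_edge(B, A). Edges now: 3
Op 4: add_edge(A, C). Edges now: 4
Op 5: add_edge(E, D). Edges now: 5
Op 6: add_edge(E, B). Edges now: 6
Op 7: add_edge(E, C). Edges now: 7
Op 8: add_edge(F, D). Edges now: 8
Op 9: add_edge(B, C). Edges now: 9
Op 10: add_edge(E, F). Edges now: 10
Op 11: add_edge(F, A). Edges now: 11
Op 12: add_edge(F, C). Edges now: 12
Compute levels (Kahn BFS):
  sources (in-degree 0): E
  process E: level=0
    E->B: in-degree(B)=1, level(B)>=1
    E->C: in-degree(C)=3, level(C)>=1
    E->D: in-degree(D)=2, level(D)>=1
    E->F: in-degree(F)=0, level(F)=1, enqueue
  process F: level=1
    F->A: in-degree(A)=1, level(A)>=2
    F->B: in-degree(B)=0, level(B)=2, enqueue
    F->C: in-degree(C)=2, level(C)>=2
    F->D: in-degree(D)=1, level(D)>=2
  process B: level=2
    B->A: in-degree(A)=0, level(A)=3, enqueue
    B->C: in-degree(C)=1, level(C)>=3
  process A: level=3
    A->C: in-degree(C)=0, level(C)=4, enqueue
    A->D: in-degree(D)=0, level(D)=4, enqueue
  process C: level=4
  process D: level=4
All levels: A:3, B:2, C:4, D:4, E:0, F:1
max level = 4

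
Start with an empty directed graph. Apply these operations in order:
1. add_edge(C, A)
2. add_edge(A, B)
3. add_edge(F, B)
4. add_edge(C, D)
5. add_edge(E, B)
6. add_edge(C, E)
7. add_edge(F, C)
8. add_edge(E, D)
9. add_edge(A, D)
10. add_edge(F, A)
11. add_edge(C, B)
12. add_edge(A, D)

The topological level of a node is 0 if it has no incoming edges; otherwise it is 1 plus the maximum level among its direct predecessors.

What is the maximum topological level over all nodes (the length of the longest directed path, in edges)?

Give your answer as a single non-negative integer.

Op 1: add_edge(C, A). Edges now: 1
Op 2: add_edge(A, B). Edges now: 2
Op 3: add_edge(F, B). Edges now: 3
Op 4: add_edge(C, D). Edges now: 4
Op 5: add_edge(E, B). Edges now: 5
Op 6: add_edge(C, E). Edges now: 6
Op 7: add_edge(F, C). Edges now: 7
Op 8: add_edge(E, D). Edges now: 8
Op 9: add_edge(A, D). Edges now: 9
Op 10: add_edge(F, A). Edges now: 10
Op 11: add_edge(C, B). Edges now: 11
Op 12: add_edge(A, D) (duplicate, no change). Edges now: 11
Compute levels (Kahn BFS):
  sources (in-degree 0): F
  process F: level=0
    F->A: in-degree(A)=1, level(A)>=1
    F->B: in-degree(B)=3, level(B)>=1
    F->C: in-degree(C)=0, level(C)=1, enqueue
  process C: level=1
    C->A: in-degree(A)=0, level(A)=2, enqueue
    C->B: in-degree(B)=2, level(B)>=2
    C->D: in-degree(D)=2, level(D)>=2
    C->E: in-degree(E)=0, level(E)=2, enqueue
  process A: level=2
    A->B: in-degree(B)=1, level(B)>=3
    A->D: in-degree(D)=1, level(D)>=3
  process E: level=2
    E->B: in-degree(B)=0, level(B)=3, enqueue
    E->D: in-degree(D)=0, level(D)=3, enqueue
  process B: level=3
  process D: level=3
All levels: A:2, B:3, C:1, D:3, E:2, F:0
max level = 3

Answer: 3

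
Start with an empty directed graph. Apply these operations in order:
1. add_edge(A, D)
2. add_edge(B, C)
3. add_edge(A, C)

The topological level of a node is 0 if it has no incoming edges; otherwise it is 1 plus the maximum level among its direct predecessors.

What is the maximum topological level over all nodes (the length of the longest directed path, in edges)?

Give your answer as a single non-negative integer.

Answer: 1

Derivation:
Op 1: add_edge(A, D). Edges now: 1
Op 2: add_edge(B, C). Edges now: 2
Op 3: add_edge(A, C). Edges now: 3
Compute levels (Kahn BFS):
  sources (in-degree 0): A, B
  process A: level=0
    A->C: in-degree(C)=1, level(C)>=1
    A->D: in-degree(D)=0, level(D)=1, enqueue
  process B: level=0
    B->C: in-degree(C)=0, level(C)=1, enqueue
  process D: level=1
  process C: level=1
All levels: A:0, B:0, C:1, D:1
max level = 1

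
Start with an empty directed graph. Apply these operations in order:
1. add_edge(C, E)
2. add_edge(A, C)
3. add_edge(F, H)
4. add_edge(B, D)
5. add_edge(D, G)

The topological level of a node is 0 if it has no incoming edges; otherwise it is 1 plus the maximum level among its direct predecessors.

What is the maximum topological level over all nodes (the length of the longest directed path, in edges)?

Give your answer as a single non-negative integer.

Op 1: add_edge(C, E). Edges now: 1
Op 2: add_edge(A, C). Edges now: 2
Op 3: add_edge(F, H). Edges now: 3
Op 4: add_edge(B, D). Edges now: 4
Op 5: add_edge(D, G). Edges now: 5
Compute levels (Kahn BFS):
  sources (in-degree 0): A, B, F
  process A: level=0
    A->C: in-degree(C)=0, level(C)=1, enqueue
  process B: level=0
    B->D: in-degree(D)=0, level(D)=1, enqueue
  process F: level=0
    F->H: in-degree(H)=0, level(H)=1, enqueue
  process C: level=1
    C->E: in-degree(E)=0, level(E)=2, enqueue
  process D: level=1
    D->G: in-degree(G)=0, level(G)=2, enqueue
  process H: level=1
  process E: level=2
  process G: level=2
All levels: A:0, B:0, C:1, D:1, E:2, F:0, G:2, H:1
max level = 2

Answer: 2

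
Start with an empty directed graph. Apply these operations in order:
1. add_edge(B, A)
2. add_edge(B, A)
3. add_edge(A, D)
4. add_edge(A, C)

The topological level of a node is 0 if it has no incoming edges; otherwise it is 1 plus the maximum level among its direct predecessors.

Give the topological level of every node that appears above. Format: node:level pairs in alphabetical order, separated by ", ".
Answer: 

Answer: A:1, B:0, C:2, D:2

Derivation:
Op 1: add_edge(B, A). Edges now: 1
Op 2: add_edge(B, A) (duplicate, no change). Edges now: 1
Op 3: add_edge(A, D). Edges now: 2
Op 4: add_edge(A, C). Edges now: 3
Compute levels (Kahn BFS):
  sources (in-degree 0): B
  process B: level=0
    B->A: in-degree(A)=0, level(A)=1, enqueue
  process A: level=1
    A->C: in-degree(C)=0, level(C)=2, enqueue
    A->D: in-degree(D)=0, level(D)=2, enqueue
  process C: level=2
  process D: level=2
All levels: A:1, B:0, C:2, D:2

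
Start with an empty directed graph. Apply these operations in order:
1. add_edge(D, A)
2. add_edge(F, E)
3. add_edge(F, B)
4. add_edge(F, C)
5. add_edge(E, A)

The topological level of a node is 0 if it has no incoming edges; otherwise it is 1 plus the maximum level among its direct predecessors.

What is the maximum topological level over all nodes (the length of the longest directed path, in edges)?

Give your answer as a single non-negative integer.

Answer: 2

Derivation:
Op 1: add_edge(D, A). Edges now: 1
Op 2: add_edge(F, E). Edges now: 2
Op 3: add_edge(F, B). Edges now: 3
Op 4: add_edge(F, C). Edges now: 4
Op 5: add_edge(E, A). Edges now: 5
Compute levels (Kahn BFS):
  sources (in-degree 0): D, F
  process D: level=0
    D->A: in-degree(A)=1, level(A)>=1
  process F: level=0
    F->B: in-degree(B)=0, level(B)=1, enqueue
    F->C: in-degree(C)=0, level(C)=1, enqueue
    F->E: in-degree(E)=0, level(E)=1, enqueue
  process B: level=1
  process C: level=1
  process E: level=1
    E->A: in-degree(A)=0, level(A)=2, enqueue
  process A: level=2
All levels: A:2, B:1, C:1, D:0, E:1, F:0
max level = 2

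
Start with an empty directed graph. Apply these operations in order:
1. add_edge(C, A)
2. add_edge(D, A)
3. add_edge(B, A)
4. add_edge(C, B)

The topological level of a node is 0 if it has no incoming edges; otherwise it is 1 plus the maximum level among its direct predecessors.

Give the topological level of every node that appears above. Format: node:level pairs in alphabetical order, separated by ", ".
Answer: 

Op 1: add_edge(C, A). Edges now: 1
Op 2: add_edge(D, A). Edges now: 2
Op 3: add_edge(B, A). Edges now: 3
Op 4: add_edge(C, B). Edges now: 4
Compute levels (Kahn BFS):
  sources (in-degree 0): C, D
  process C: level=0
    C->A: in-degree(A)=2, level(A)>=1
    C->B: in-degree(B)=0, level(B)=1, enqueue
  process D: level=0
    D->A: in-degree(A)=1, level(A)>=1
  process B: level=1
    B->A: in-degree(A)=0, level(A)=2, enqueue
  process A: level=2
All levels: A:2, B:1, C:0, D:0

Answer: A:2, B:1, C:0, D:0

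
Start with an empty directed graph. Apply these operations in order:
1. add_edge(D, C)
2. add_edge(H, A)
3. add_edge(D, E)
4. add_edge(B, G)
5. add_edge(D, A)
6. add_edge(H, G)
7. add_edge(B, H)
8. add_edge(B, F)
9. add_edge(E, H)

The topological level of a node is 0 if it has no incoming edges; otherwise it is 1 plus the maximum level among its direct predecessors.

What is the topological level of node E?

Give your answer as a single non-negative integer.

Op 1: add_edge(D, C). Edges now: 1
Op 2: add_edge(H, A). Edges now: 2
Op 3: add_edge(D, E). Edges now: 3
Op 4: add_edge(B, G). Edges now: 4
Op 5: add_edge(D, A). Edges now: 5
Op 6: add_edge(H, G). Edges now: 6
Op 7: add_edge(B, H). Edges now: 7
Op 8: add_edge(B, F). Edges now: 8
Op 9: add_edge(E, H). Edges now: 9
Compute levels (Kahn BFS):
  sources (in-degree 0): B, D
  process B: level=0
    B->F: in-degree(F)=0, level(F)=1, enqueue
    B->G: in-degree(G)=1, level(G)>=1
    B->H: in-degree(H)=1, level(H)>=1
  process D: level=0
    D->A: in-degree(A)=1, level(A)>=1
    D->C: in-degree(C)=0, level(C)=1, enqueue
    D->E: in-degree(E)=0, level(E)=1, enqueue
  process F: level=1
  process C: level=1
  process E: level=1
    E->H: in-degree(H)=0, level(H)=2, enqueue
  process H: level=2
    H->A: in-degree(A)=0, level(A)=3, enqueue
    H->G: in-degree(G)=0, level(G)=3, enqueue
  process A: level=3
  process G: level=3
All levels: A:3, B:0, C:1, D:0, E:1, F:1, G:3, H:2
level(E) = 1

Answer: 1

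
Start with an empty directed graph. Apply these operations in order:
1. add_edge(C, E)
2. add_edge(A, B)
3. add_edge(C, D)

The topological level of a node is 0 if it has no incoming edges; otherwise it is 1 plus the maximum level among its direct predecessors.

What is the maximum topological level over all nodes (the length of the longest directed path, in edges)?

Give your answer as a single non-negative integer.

Op 1: add_edge(C, E). Edges now: 1
Op 2: add_edge(A, B). Edges now: 2
Op 3: add_edge(C, D). Edges now: 3
Compute levels (Kahn BFS):
  sources (in-degree 0): A, C
  process A: level=0
    A->B: in-degree(B)=0, level(B)=1, enqueue
  process C: level=0
    C->D: in-degree(D)=0, level(D)=1, enqueue
    C->E: in-degree(E)=0, level(E)=1, enqueue
  process B: level=1
  process D: level=1
  process E: level=1
All levels: A:0, B:1, C:0, D:1, E:1
max level = 1

Answer: 1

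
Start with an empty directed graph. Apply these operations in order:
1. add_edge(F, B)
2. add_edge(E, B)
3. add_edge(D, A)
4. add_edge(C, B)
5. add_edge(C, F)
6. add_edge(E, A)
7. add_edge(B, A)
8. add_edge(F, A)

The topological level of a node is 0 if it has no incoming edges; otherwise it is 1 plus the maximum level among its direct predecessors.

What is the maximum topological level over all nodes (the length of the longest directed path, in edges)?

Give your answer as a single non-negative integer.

Answer: 3

Derivation:
Op 1: add_edge(F, B). Edges now: 1
Op 2: add_edge(E, B). Edges now: 2
Op 3: add_edge(D, A). Edges now: 3
Op 4: add_edge(C, B). Edges now: 4
Op 5: add_edge(C, F). Edges now: 5
Op 6: add_edge(E, A). Edges now: 6
Op 7: add_edge(B, A). Edges now: 7
Op 8: add_edge(F, A). Edges now: 8
Compute levels (Kahn BFS):
  sources (in-degree 0): C, D, E
  process C: level=0
    C->B: in-degree(B)=2, level(B)>=1
    C->F: in-degree(F)=0, level(F)=1, enqueue
  process D: level=0
    D->A: in-degree(A)=3, level(A)>=1
  process E: level=0
    E->A: in-degree(A)=2, level(A)>=1
    E->B: in-degree(B)=1, level(B)>=1
  process F: level=1
    F->A: in-degree(A)=1, level(A)>=2
    F->B: in-degree(B)=0, level(B)=2, enqueue
  process B: level=2
    B->A: in-degree(A)=0, level(A)=3, enqueue
  process A: level=3
All levels: A:3, B:2, C:0, D:0, E:0, F:1
max level = 3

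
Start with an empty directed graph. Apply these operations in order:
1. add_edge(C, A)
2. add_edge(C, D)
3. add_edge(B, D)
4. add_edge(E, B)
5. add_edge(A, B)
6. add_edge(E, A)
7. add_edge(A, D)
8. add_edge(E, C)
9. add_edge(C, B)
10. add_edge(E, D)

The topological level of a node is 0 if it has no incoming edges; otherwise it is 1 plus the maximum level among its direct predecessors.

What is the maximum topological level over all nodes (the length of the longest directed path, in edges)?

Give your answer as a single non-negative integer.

Op 1: add_edge(C, A). Edges now: 1
Op 2: add_edge(C, D). Edges now: 2
Op 3: add_edge(B, D). Edges now: 3
Op 4: add_edge(E, B). Edges now: 4
Op 5: add_edge(A, B). Edges now: 5
Op 6: add_edge(E, A). Edges now: 6
Op 7: add_edge(A, D). Edges now: 7
Op 8: add_edge(E, C). Edges now: 8
Op 9: add_edge(C, B). Edges now: 9
Op 10: add_edge(E, D). Edges now: 10
Compute levels (Kahn BFS):
  sources (in-degree 0): E
  process E: level=0
    E->A: in-degree(A)=1, level(A)>=1
    E->B: in-degree(B)=2, level(B)>=1
    E->C: in-degree(C)=0, level(C)=1, enqueue
    E->D: in-degree(D)=3, level(D)>=1
  process C: level=1
    C->A: in-degree(A)=0, level(A)=2, enqueue
    C->B: in-degree(B)=1, level(B)>=2
    C->D: in-degree(D)=2, level(D)>=2
  process A: level=2
    A->B: in-degree(B)=0, level(B)=3, enqueue
    A->D: in-degree(D)=1, level(D)>=3
  process B: level=3
    B->D: in-degree(D)=0, level(D)=4, enqueue
  process D: level=4
All levels: A:2, B:3, C:1, D:4, E:0
max level = 4

Answer: 4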